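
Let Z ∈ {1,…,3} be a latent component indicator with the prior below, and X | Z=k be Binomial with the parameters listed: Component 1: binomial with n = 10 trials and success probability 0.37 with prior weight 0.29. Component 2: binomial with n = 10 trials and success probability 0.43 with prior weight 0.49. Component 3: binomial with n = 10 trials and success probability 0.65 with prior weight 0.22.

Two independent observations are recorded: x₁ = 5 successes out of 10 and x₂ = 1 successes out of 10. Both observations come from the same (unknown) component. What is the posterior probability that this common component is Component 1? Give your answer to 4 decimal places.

0.4923

The responsibility of component k is P(Z=k) f_k(x) divided by Σ_j P(Z=j) f_j(x).
Since both observations come from the same component, the likelihood for component k is f_k(x₁)·f_k(x₂).
  L_1 = [0.173425] × [0.0578451] = 0.0100318
  L_2 = [0.222904] × [0.0273113] = 0.00608778
  L_3 = [0.15357] × [0.000512302] = 7.86744e-05
Multiply by the mixture weights:
  P(Z=1)·L_1 = 0.29 × 0.0100318 = 0.00290922
  P(Z=2)·L_2 = 0.49 × 0.00608778 = 0.00298301
  P(Z=3)·L_3 = 0.22 × 7.86744e-05 = 1.73084e-05
Denominator: 0.00290922 + 0.00298301 + 1.73084e-05 = 0.00590954
Responsibility of Component 1: 0.00290922 / 0.00590954 ≈ 0.4923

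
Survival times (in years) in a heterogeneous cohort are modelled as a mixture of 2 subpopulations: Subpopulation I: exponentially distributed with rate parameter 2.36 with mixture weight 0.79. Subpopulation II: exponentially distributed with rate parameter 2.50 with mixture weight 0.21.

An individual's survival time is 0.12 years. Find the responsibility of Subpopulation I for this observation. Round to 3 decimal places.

Posterior ∝ prior × likelihood, so P(k | x) ∝ π_k f_k(x); normalise over all components.
Exponential densities:
  f_I = 2.36·e^(−2.36·0.12) = 2.36·e^(−0.2832) = 1.77795
  f_II = 2.50·e^(−2.50·0.12) = 2.50·e^(−0.3000) = 1.85205
Unnormalised posteriors:
  π_I·f_I = 0.79 × 1.77795 = 1.40458
  π_II·f_II = 0.21 × 1.85205 = 0.38893
Denominator: 1.40458 + 0.38893 = 1.79351
So the posterior for Subpopulation I is 1.40458 / 1.79351 ≈ 0.783.

0.783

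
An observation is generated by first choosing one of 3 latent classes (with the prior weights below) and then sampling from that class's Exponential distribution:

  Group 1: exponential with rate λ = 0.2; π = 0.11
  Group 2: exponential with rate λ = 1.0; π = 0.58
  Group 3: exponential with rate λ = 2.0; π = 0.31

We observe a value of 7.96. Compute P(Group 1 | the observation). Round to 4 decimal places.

0.9567

Apply Bayes' rule: the posterior for each component is proportional to its prior times its likelihood at x.
Component likelihoods at x = 7.96:
  L_1 = 0.2·e^(−0.2·7.96) = 0.2·e^(−1.5920) = 0.0407036
  L_2 = 1.0·e^(−1.0·7.96) = 1.0·e^(−7.9600) = 0.000349153
  L_3 = 2.0·e^(−2.0·7.96) = 2.0·e^(−15.9200) = 2.43816e-07
Unnormalised posteriors:
  π_1·L_1 = 0.11 × 0.0407036 = 0.0044774
  π_2·L_2 = 0.58 × 0.000349153 = 0.000202509
  π_3·L_3 = 0.31 × 2.43816e-07 = 7.55829e-08
Denominator: 0.0044774 + 0.000202509 + 7.55829e-08 = 0.00467998
P(Group 1 | x) = 0.0044774 / 0.00467998 ≈ 0.9567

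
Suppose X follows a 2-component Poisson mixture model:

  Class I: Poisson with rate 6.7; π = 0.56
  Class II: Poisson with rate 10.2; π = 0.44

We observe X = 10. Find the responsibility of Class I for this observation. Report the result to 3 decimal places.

0.387

The responsibility of component k is w_k f_k(x) divided by Σ_j w_j f_j(x).
Component likelihoods at x = 10:
  p_I = 0.0618318
  p_II = 0.124863
Unnormalised posteriors:
  w_I·p_I = 0.56 × 0.0618318 = 0.0346258
  w_II·p_II = 0.44 × 0.124863 = 0.0549399
Evidence: 0.0346258 + 0.0549399 = 0.0895657
Responsibility of Class I: 0.0346258 / 0.0895657 ≈ 0.387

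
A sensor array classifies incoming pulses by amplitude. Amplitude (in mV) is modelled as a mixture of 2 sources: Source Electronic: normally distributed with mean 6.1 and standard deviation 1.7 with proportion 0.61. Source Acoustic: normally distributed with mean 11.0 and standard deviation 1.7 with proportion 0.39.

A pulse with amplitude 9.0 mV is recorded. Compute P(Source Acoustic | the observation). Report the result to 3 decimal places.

0.578

Apply Bayes' rule: the posterior for each component is proportional to its prior times its likelihood at x.
Component likelihoods at x = 9.0 mV:
  f_Electronic = (1/(1.7·√(2π)))·exp(−(9.0−6.1)²/(2·1.7²)) = 0.234672·exp(-1.45502) = 0.0547716
  f_Acoustic = (1/(1.7·√(2π)))·exp(−(9.0−11.0)²/(2·1.7²)) = 0.234672·exp(-0.69204) = 0.117466
Prior × likelihood for each component:
  w_Electronic·f_Electronic = 0.61 × 0.0547716 = 0.0334107
  w_Acoustic·f_Acoustic = 0.39 × 0.117466 = 0.0458117
Sum: 0.0334107 + 0.0458117 = 0.0792223
So the posterior for Source Acoustic is 0.0458117 / 0.0792223 ≈ 0.578.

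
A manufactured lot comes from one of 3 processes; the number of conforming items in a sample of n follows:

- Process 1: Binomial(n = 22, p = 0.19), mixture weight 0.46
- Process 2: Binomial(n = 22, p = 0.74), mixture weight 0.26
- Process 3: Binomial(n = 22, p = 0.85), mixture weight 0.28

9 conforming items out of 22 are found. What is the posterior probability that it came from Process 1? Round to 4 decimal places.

The responsibility of component k is π_k f_k(x) divided by Σ_j π_j f_j(x).
Evaluate each component's likelihood at the observed value:
  p_1 = C(22,9)·0.19^9·0.81^13 = 497420·3.22688e-07·0.0646108 = 0.0103708
  p_2 = C(22,9)·0.74^9·0.26^13 = 497420·0.0665404·2.48115e-08 = 0.000821225
  p_3 = C(22,9)·0.85^9·0.15^13 = 497420·0.231617·1.9462e-11 = 2.24223e-06
Unnormalised posteriors:
  π_1·p_1 = 0.46 × 0.0103708 = 0.00477055
  π_2·p_2 = 0.26 × 0.000821225 = 0.000213519
  π_3·p_3 = 0.28 × 2.24223e-06 = 6.27824e-07
Denominator: 0.00477055 + 0.000213519 + 6.27824e-07 = 0.0049847
P(Process 1 | the observation) ≈ 0.9570

0.9570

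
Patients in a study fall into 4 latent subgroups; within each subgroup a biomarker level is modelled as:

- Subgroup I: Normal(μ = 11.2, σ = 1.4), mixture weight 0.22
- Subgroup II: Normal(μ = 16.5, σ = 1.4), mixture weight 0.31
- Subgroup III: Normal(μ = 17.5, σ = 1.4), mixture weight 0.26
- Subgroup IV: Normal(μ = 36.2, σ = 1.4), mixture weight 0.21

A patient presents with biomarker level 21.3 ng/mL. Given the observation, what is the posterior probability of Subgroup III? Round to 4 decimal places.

By Bayes' theorem, P(k | x) = w_k f_k(x) / Σ_j w_j f_j(x).
Normal densities:
  L_I = 1.42283e-12
  L_II = 0.000798351
  L_III = 0.00716115
  L_IV = 7.21814e-26
Prior × likelihood for each component:
  w_I·L_I = 0.22 × 1.42283e-12 = 3.13024e-13
  w_II·L_II = 0.31 × 0.000798351 = 0.000247489
  w_III·L_III = 0.26 × 0.00716115 = 0.0018619
  w_IV·L_IV = 0.21 × 7.21814e-26 = 1.51581e-26
Sum: 3.13024e-13 + 0.000247489 + 0.0018619 + 1.51581e-26 = 0.00210939
So the posterior for Subgroup III is 0.0018619 / 0.00210939 ≈ 0.8827.

0.8827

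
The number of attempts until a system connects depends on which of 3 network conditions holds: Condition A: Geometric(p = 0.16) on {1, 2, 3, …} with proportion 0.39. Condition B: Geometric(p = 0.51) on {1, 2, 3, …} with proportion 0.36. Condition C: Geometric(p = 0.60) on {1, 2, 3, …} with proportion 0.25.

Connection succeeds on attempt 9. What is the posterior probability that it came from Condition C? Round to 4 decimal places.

The responsibility of component k is π_k f_k(x) divided by Σ_j π_j f_j(x).
Geometric probabilities:
  f_A = 0.16·(1−0.16)^8 = 0.16·0.247876 = 0.0396601
  f_B = 0.51·(1−0.51)^8 = 0.51·0.00332329 = 0.00169488
  f_C = 0.60·(1−0.60)^8 = 0.60·0.00065536 = 0.000393216
Weight by the priors:
  π_A·f_A = 0.39 × 0.0396601 = 0.0154675
  π_B·f_B = 0.36 × 0.00169488 = 0.000610157
  π_C·f_C = 0.25 × 0.000393216 = 9.8304e-05
Marginal: 0.0154675 + 0.000610157 + 9.8304e-05 = 0.0161759
P(Condition C | the observation) = 9.8304e-05 / 0.0161759 ≈ 0.0061

0.0061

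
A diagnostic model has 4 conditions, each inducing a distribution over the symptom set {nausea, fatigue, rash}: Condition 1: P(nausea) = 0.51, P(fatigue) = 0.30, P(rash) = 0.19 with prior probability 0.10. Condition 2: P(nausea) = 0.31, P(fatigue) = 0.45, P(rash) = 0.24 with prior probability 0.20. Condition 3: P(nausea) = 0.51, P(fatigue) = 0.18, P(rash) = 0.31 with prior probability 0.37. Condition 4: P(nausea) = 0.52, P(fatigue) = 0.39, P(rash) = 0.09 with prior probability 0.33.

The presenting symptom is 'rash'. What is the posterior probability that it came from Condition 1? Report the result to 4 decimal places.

Apply Bayes' rule: the posterior for each component is proportional to its prior times its likelihood at x.
Categorical probabilities:
  p_1 = P(rash | comp) = 0.19
  p_2 = P(rash | comp) = 0.24
  p_3 = P(rash | comp) = 0.31
  p_4 = P(rash | comp) = 0.09
Unnormalised posteriors:
  π_1·p_1 = 0.10 × 0.19 = 0.019
  π_2·p_2 = 0.20 × 0.24 = 0.048
  π_3·p_3 = 0.37 × 0.31 = 0.1147
  π_4·p_4 = 0.33 × 0.09 = 0.0297
Evidence: 0.019 + 0.048 + 0.1147 + 0.0297 = 0.2114
P(Condition 1 | data) = 0.019 / 0.2114 ≈ 0.0899

0.0899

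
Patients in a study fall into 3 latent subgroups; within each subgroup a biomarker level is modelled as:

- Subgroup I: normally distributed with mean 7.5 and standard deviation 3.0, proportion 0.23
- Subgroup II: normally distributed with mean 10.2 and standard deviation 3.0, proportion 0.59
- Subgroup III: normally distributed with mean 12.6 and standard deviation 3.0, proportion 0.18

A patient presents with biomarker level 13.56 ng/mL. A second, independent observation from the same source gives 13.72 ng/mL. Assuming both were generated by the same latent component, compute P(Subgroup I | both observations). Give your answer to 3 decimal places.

Posterior ∝ prior × likelihood, so P(k | x) ∝ w_k f_k(x); normalise over all components.
Since both observations come from the same component, the likelihood for component k is f_k(x₁)·f_k(x₂).
  L_I = [(1/(3.0·√(2π)))·exp(−(13.56−7.5)²/(2·3.0²)) = 0.132981·exp(-2.04020) = 0.0172879] × [0.0155001] = 0.000267964
  L_II = [(1/(3.0·√(2π)))·exp(−(13.56−10.2)²/(2·3.0²)) = 0.132981·exp(-0.62720) = 0.071023] × [0.0668097] = 0.00474503
  L_III = [(1/(3.0·√(2π)))·exp(−(13.56−12.6)²/(2·3.0²)) = 0.132981·exp(-0.05120) = 0.126344] × [0.124029] = 0.0156703
Prior × likelihood for each component:
  w_I·L_I = 0.23 × 0.000267964 = 6.16318e-05
  w_II·L_II = 0.59 × 0.00474503 = 0.00279957
  w_III·L_III = 0.18 × 0.0156703 = 0.00282065
Sum: 6.16318e-05 + 0.00279957 + 0.00282065 = 0.00568185
Responsibility of Subgroup I: 6.16318e-05 / 0.00568185 ≈ 0.011

0.011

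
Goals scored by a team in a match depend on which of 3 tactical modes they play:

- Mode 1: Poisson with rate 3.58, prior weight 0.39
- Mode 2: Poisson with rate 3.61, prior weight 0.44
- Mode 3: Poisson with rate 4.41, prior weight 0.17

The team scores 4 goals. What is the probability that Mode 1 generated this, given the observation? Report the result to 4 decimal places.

Posterior ∝ prior × likelihood, so P(k | x) ∝ π_k f_k(x); normalise over all components.
Component likelihoods at x = 4 goals:
  L_1 = e^(−3.58)·3.58^4/4! = 0.190786
  L_2 = e^(−3.61)·3.61^4/4! = 0.191432
  L_3 = e^(−4.41)·4.41^4/4! = 0.19156
Weight by the priors:
  π_1·L_1 = 0.39 × 0.190786 = 0.0744066
  π_2·L_2 = 0.44 × 0.191432 = 0.0842301
  π_3·L_3 = 0.17 × 0.19156 = 0.0325652
Marginal: 0.0744066 + 0.0842301 + 0.0325652 = 0.191202
P(Mode 1 | the observation) = 0.0744066 / 0.191202 ≈ 0.3892

0.3892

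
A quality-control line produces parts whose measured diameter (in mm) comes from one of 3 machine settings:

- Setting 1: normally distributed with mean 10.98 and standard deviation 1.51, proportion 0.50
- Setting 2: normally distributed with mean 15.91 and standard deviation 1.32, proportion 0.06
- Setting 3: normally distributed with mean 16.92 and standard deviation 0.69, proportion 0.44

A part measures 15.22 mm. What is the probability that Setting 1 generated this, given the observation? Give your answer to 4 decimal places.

By Bayes' theorem, P(k | x) = P(Z=k) f_k(x) / Σ_j P(Z=j) f_j(x).
Component likelihoods at x = 15.22 mm:
  f_1 = 0.0051265
  f_2 = 0.263634
  f_3 = 0.0277935
Weight by the priors:
  P(Z=1)·f_1 = 0.50 × 0.0051265 = 0.00256325
  P(Z=2)·f_2 = 0.06 × 0.263634 = 0.0158181
  P(Z=3)·f_3 = 0.44 × 0.0277935 = 0.0122292
Sum: 0.00256325 + 0.0158181 + 0.0122292 = 0.0306105
So the posterior for Setting 1 is 0.00256325 / 0.0306105 ≈ 0.0837.

0.0837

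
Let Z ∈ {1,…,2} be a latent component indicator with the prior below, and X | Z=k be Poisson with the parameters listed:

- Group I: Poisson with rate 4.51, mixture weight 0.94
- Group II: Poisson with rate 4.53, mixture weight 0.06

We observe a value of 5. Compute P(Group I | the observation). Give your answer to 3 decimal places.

Apply Bayes' rule: the posterior for each component is proportional to its prior times its likelihood at x.
Evaluate each component's likelihood at the observed value:
  p_I = e^(−4.51)·4.51^5/5! = 0.171015
  p_II = e^(−4.53)·4.53^5/5! = 0.171378
Prior × likelihood for each component:
  π_I·p_I = 0.94 × 0.171015 = 0.160754
  π_II·p_II = 0.06 × 0.171378 = 0.0102827
Marginal: 0.160754 + 0.0102827 = 0.171036
P(Group I | x) = 0.160754 / 0.171036 ≈ 0.940

0.940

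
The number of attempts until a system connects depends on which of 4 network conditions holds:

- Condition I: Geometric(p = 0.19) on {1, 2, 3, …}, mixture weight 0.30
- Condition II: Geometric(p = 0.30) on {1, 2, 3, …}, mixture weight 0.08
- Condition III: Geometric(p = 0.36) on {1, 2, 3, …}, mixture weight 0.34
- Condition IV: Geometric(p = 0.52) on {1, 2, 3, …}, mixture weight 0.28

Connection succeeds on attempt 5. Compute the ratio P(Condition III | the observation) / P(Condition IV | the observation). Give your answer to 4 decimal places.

2.6569

Since P(k|x) ∝ π_k f_k(x), the posterior odds are π_i f_i(x) / (π_j f_j(x)).
Geometric probabilities:
  f_I = 0.0817888
  f_II = 0.07203
  f_III = 0.060398
  f_IV = 0.0276038
Odds = (0.34/0.28) × (0.060398/0.0276038) = 1.21429 × 2.18803 ≈ 2.6569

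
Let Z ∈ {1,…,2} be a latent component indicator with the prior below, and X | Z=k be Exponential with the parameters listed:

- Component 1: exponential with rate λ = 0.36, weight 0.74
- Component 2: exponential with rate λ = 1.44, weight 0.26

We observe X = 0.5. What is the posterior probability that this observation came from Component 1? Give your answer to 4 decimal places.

0.5498

P(component k | x) = π_k·f_k(x) / marginal(x), where marginal(x) = Σ_j π_j·f_j(x).
Exponential densities:
  f_1 = 0.36·e^(−0.36·0.5) = 0.36·e^(−0.1800) = 0.300697
  f_2 = 1.44·e^(−1.44·0.5) = 1.44·e^(−0.7200) = 0.700923
Multiply by the mixture weights:
  π_1·f_1 = 0.74 × 0.300697 = 0.222516
  π_2·f_2 = 0.26 × 0.700923 = 0.18224
Sum: 0.222516 + 0.18224 = 0.404756
P(Component 1 | data) = 0.222516 / 0.404756 ≈ 0.5498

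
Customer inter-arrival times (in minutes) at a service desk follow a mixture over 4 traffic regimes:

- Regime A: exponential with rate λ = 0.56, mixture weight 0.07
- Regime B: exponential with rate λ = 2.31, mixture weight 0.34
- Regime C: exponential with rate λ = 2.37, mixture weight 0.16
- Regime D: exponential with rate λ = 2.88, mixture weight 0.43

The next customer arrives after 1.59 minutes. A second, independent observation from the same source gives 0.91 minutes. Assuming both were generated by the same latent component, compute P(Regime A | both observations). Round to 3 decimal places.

0.336

P(component k | x) = π_k·f_k(x) / marginal(x), where marginal(x) = Σ_j π_j·f_j(x).
Since both observations come from the same component, the likelihood for component k is f_k(x₁)·f_k(x₂).
  f_A = [0.56·e^(−0.56·1.59) = 0.56·e^(−0.8904) = 0.229875] × [0.336412] = 0.0773328
  f_B = [2.31·e^(−2.31·1.59) = 2.31·e^(−3.6729) = 0.0586802] × [0.282281] = 0.0165643
  f_C = [2.37·e^(−2.37·1.59) = 2.37·e^(−3.7683) = 0.0547263] × [0.274224] = 0.0150073
  f_D = [2.88·e^(−2.88·1.59) = 2.88·e^(−4.5792) = 0.0295577] × [0.209505] = 0.00619248
Multiply by the mixture weights:
  π_A·f_A = 0.07 × 0.0773328 = 0.0054133
  π_B·f_B = 0.34 × 0.0165643 = 0.00563187
  π_C·f_C = 0.16 × 0.0150073 = 0.00240116
  π_D·f_D = 0.43 × 0.00619248 = 0.00266277
Denominator: 0.0054133 + 0.00563187 + 0.00240116 + 0.00266277 = 0.0161091
Responsibility of Regime A: 0.0054133 / 0.0161091 ≈ 0.336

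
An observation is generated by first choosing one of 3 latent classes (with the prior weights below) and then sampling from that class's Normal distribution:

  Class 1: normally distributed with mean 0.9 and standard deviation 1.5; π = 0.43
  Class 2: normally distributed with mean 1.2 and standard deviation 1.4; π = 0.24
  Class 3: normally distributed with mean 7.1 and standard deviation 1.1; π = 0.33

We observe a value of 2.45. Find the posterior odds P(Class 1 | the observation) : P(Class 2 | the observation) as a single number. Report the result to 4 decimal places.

Since P(k|x) ∝ P(Z=k) f_k(x), the posterior odds are P(Z=i) f_i(x) / (P(Z=j) f_j(x)).
Component likelihoods at x = 2.45:
  f_1 = 0.155939
  f_2 = 0.191282
  f_3 = 4.77675e-05
0.0670536 / 0.0459076 ≈ 1.4606

1.4606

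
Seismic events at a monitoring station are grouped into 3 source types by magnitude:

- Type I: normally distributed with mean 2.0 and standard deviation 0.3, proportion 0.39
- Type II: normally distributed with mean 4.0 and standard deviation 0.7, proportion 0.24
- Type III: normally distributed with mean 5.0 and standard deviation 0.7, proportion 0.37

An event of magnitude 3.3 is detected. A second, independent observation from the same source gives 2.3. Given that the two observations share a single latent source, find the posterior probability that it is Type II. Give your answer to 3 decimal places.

Apply Bayes' rule: the posterior for each component is proportional to its prior times its likelihood at x.
Since both observations come from the same component, the likelihood for component k is f_k(x₁)·f_k(x₂).
  p_I = [0.000111236] × [0.806569] = 8.97197e-05
  p_II = [0.345672] × [0.0298598] = 0.0103217
  p_III = [0.0298598] × [0.000335114] = 1.00064e-05
Unnormalised posteriors:
  P(Z=I)·p_I = 0.39 × 8.97197e-05 = 3.49907e-05
  P(Z=II)·p_II = 0.24 × 0.0103217 = 0.00247721
  P(Z=III)·p_III = 0.37 × 1.00064e-05 = 3.70238e-06
Evidence: 3.49907e-05 + 0.00247721 + 3.70238e-06 = 0.0025159
P(Type II | x₁,x₂) ≈ 0.985

0.985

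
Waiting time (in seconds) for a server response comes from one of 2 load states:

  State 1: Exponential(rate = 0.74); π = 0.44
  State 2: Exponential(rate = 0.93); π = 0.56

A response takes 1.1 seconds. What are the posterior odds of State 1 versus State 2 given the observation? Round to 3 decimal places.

The posterior odds equal the prior odds times the likelihood ratio: (w_i/w_j)·(f_i(x)/f_j(x)).
Exponential densities:
  p_1 = 0.74·e^(−0.74·1.1) = 0.74·e^(−0.8140) = 0.327881
  p_2 = 0.93·e^(−0.93·1.1) = 0.93·e^(−1.0230) = 0.334349
Odds = (0.44/0.56) × (0.327881/0.334349) = 0.785714 × 0.980655 ≈ 0.771

0.771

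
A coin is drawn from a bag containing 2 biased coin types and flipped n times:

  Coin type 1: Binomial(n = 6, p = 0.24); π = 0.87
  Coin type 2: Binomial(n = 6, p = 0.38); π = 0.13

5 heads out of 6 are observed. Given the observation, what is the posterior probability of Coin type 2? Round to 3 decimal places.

0.548

The responsibility of component k is w_k f_k(x) divided by Σ_j w_j f_j(x).
Evaluate each component's likelihood at the observed value:
  f_1 = 0.00363096
  f_2 = 0.0294755
Multiply by the mixture weights:
  w_1·f_1 = 0.87 × 0.00363096 = 0.00315893
  w_2·f_2 = 0.13 × 0.0294755 = 0.00383181
Sum: 0.00315893 + 0.00383181 = 0.00699074
P(Coin type 2 | 5 heads out of 6) ≈ 0.548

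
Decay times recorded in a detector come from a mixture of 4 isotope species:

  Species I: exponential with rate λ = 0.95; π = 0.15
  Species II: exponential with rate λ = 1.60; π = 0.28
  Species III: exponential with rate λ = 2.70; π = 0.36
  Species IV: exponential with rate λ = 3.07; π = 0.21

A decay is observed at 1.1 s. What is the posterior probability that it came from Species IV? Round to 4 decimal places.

The responsibility of component k is P(Z=k) f_k(x) divided by Σ_j P(Z=j) f_j(x).
Component likelihoods at x = 1.1 s:
  L_I = 0.95·e^(−0.95·1.1) = 0.95·e^(−1.0450) = 0.334107
  L_II = 1.60·e^(−1.60·1.1) = 1.60·e^(−1.7600) = 0.275272
  L_III = 2.70·e^(−2.70·1.1) = 2.70·e^(−2.9700) = 0.138519
  L_IV = 3.07·e^(−3.07·1.1) = 3.07·e^(−3.3770) = 0.10484
Unnormalised posteriors:
  P(Z=I)·L_I = 0.15 × 0.334107 = 0.0501161
  P(Z=II)·L_II = 0.28 × 0.275272 = 0.0770761
  P(Z=III)·L_III = 0.36 × 0.138519 = 0.0498668
  P(Z=IV)·L_IV = 0.21 × 0.10484 = 0.0220163
Evidence: 0.0501161 + 0.0770761 + 0.0498668 + 0.0220163 = 0.199075
So the posterior for Species IV is 0.0220163 / 0.199075 ≈ 0.1106.

0.1106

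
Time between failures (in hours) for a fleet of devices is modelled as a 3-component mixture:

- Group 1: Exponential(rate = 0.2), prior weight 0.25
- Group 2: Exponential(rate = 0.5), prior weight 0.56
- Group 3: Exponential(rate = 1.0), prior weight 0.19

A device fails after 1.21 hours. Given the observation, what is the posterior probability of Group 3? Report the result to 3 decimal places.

The responsibility of component k is w_k f_k(x) divided by Σ_j w_j f_j(x).
Evaluate each component's likelihood at the observed value:
  p_1 = 0.2·e^(−0.2·1.21) = 0.2·e^(−0.2420) = 0.157011
  p_2 = 0.5·e^(−0.5·1.21) = 0.5·e^(−0.6050) = 0.273037
  p_3 = 1.0·e^(−1.0·1.21) = 1.0·e^(−1.2100) = 0.298197
Unnormalised posteriors:
  w_1·p_1 = 0.25 × 0.157011 = 0.0392528
  w_2·p_2 = 0.56 × 0.273037 = 0.152901
  w_3·p_3 = 0.19 × 0.298197 = 0.0566575
Sum: 0.0392528 + 0.152901 + 0.0566575 = 0.248811
P(Group 3 | the observation) = 0.0566575 / 0.248811 ≈ 0.228

0.228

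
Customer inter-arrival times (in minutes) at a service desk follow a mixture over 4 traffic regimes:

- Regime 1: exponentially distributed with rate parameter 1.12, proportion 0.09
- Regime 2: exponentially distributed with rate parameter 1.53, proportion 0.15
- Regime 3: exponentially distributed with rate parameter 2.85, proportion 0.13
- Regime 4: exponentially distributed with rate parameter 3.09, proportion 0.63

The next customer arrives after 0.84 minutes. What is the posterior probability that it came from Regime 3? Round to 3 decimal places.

Apply Bayes' rule: the posterior for each component is proportional to its prior times its likelihood at x.
Evaluate each component's likelihood at the observed value:
  p_1 = 1.12·e^(−1.12·0.84) = 1.12·e^(−0.9408) = 0.437153
  p_2 = 1.53·e^(−1.53·0.84) = 1.53·e^(−1.2852) = 0.423191
  p_3 = 2.85·e^(−2.85·0.84) = 2.85·e^(−2.3940) = 0.260102
  p_4 = 3.09·e^(−3.09·0.84) = 3.09·e^(−2.5956) = 0.230517
Weight by the priors:
  π_1·p_1 = 0.09 × 0.437153 = 0.0393438
  π_2·p_2 = 0.15 × 0.423191 = 0.0634786
  π_3·p_3 = 0.13 × 0.260102 = 0.0338133
  π_4·p_4 = 0.63 × 0.230517 = 0.145226
Denominator: 0.0393438 + 0.0634786 + 0.0338133 + 0.145226 = 0.281862
So the posterior for Regime 3 is 0.0338133 / 0.281862 ≈ 0.120.

0.120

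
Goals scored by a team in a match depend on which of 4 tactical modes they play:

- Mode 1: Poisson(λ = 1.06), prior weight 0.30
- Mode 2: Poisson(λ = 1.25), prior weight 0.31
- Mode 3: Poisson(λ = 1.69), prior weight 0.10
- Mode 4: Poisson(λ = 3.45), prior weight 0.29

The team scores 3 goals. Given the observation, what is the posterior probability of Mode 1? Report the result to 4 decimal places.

0.1620

P(component k | x) = P(Z=k)·f_k(x) / marginal(x), where marginal(x) = Σ_j P(Z=j)·f_j(x).
Evaluate each component's likelihood at the observed value:
  L_1 = e^(−1.06)·1.06^3/3! = 0.0687724
  L_2 = e^(−1.25)·1.25^3/3! = 0.0932633
  L_3 = e^(−1.69)·1.69^3/3! = 0.14844
  L_4 = e^(−3.45)·3.45^3/3! = 0.217265
Prior × likelihood for each component:
  P(Z=1)·L_1 = 0.30 × 0.0687724 = 0.0206317
  P(Z=2)·L_2 = 0.31 × 0.0932633 = 0.0289116
  P(Z=3)·L_3 = 0.10 × 0.14844 = 0.014844
  P(Z=4)·L_4 = 0.29 × 0.217265 = 0.0630069
Evidence: 0.0206317 + 0.0289116 + 0.014844 + 0.0630069 = 0.127394
So the posterior for Mode 1 is 0.0206317 / 0.127394 ≈ 0.1620.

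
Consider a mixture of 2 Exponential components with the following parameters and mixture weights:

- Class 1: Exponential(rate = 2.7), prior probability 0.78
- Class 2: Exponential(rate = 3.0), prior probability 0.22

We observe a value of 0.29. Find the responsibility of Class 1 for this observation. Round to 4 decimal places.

The responsibility of component k is P(Z=k) f_k(x) divided by Σ_j P(Z=j) f_j(x).
Exponential densities:
  f_1 = 1.23399
  f_2 = 1.25685
Weight by the priors:
  P(Z=1)·f_1 = 0.78 × 1.23399 = 0.962511
  P(Z=2)·f_2 = 0.22 × 1.25685 = 0.276508
Denominator: 0.962511 + 0.276508 = 1.23902
P(Class 1 | 0.29) = 0.962511 / 1.23902 ≈ 0.7768

0.7768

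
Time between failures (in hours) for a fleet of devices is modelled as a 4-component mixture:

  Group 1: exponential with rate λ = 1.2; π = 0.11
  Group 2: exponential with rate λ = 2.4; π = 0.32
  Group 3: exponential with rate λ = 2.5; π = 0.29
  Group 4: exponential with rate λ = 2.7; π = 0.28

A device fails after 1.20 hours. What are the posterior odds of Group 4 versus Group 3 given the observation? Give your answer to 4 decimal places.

Since P(k|x) ∝ w_k f_k(x), the posterior odds are w_i f_i(x) / (w_j f_j(x)).
Exponential densities:
  f_1 = 0.284313
  f_2 = 0.134723
  f_3 = 0.124468
  f_4 = 0.105743
Odds = (0.28/0.29) × (0.105743/0.124468) = 0.965517 × 0.849558 ≈ 0.8203

0.8203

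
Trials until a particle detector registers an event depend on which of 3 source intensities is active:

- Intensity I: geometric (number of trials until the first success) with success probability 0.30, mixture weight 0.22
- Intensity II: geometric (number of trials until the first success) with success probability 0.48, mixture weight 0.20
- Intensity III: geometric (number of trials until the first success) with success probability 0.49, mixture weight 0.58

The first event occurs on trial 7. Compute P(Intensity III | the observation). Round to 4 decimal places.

0.3410

Apply Bayes' rule: the posterior for each component is proportional to its prior times its likelihood at x.
Geometric probabilities:
  L_I = 0.30·(1−0.30)^6 = 0.30·0.117649 = 0.0352947
  L_II = 0.48·(1−0.48)^6 = 0.48·0.0197706 = 0.00948989
  L_III = 0.49·(1−0.49)^6 = 0.49·0.0175963 = 0.00862218
Weight by the priors:
  π_I·L_I = 0.22 × 0.0352947 = 0.00776483
  π_II·L_II = 0.20 × 0.00948989 = 0.00189798
  π_III·L_III = 0.58 × 0.00862218 = 0.00500086
Denominator: 0.00776483 + 0.00189798 + 0.00500086 = 0.0146637
Responsibility of Intensity III: 0.00500086 / 0.0146637 ≈ 0.3410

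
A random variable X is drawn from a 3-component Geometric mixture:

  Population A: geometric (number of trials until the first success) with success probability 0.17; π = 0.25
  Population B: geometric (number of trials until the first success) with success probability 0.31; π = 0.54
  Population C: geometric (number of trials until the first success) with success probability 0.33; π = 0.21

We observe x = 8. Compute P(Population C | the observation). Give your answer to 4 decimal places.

0.1489

By Bayes' theorem, P(k | x) = w_k f_k(x) / Σ_j w_j f_j(x).
Component likelihoods at x = 8:
  f_A = 0.17·(1−0.17)^7 = 0.17·0.271361 = 0.0461313
  f_B = 0.31·(1−0.31)^7 = 0.31·0.0744635 = 0.0230837
  f_C = 0.33·(1−0.33)^7 = 0.33·0.0606071 = 0.0200003
Prior × likelihood for each component:
  w_A·f_A = 0.25 × 0.0461313 = 0.0115328
  w_B·f_B = 0.54 × 0.0230837 = 0.0124652
  w_C·f_C = 0.21 × 0.0200003 = 0.00420007
Denominator: 0.0115328 + 0.0124652 + 0.00420007 = 0.0281981
P(Population C | 8) ≈ 0.1489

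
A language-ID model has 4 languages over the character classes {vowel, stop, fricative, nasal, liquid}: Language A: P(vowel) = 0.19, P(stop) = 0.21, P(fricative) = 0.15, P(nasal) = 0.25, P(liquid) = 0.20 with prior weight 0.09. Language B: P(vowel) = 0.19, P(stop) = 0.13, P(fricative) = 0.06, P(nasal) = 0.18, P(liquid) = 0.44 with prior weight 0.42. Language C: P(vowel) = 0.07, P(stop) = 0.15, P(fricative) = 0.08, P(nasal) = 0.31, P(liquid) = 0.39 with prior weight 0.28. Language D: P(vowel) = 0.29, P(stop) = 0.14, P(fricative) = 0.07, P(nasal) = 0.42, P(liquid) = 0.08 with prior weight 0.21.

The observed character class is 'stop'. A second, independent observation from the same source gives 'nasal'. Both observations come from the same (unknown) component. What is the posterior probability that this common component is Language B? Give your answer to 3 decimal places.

By Bayes' theorem, P(k | x) = w_k f_k(x) / Σ_j w_j f_j(x).
Since both observations come from the same component, the likelihood for component k is f_k(x₁)·f_k(x₂).
  f_A = [P(stop | comp) = 0.21] × [0.25] = 0.0525
  f_B = [P(stop | comp) = 0.13] × [0.18] = 0.0234
  f_C = [P(stop | comp) = 0.15] × [0.31] = 0.0465
  f_D = [P(stop | comp) = 0.14] × [0.42] = 0.0588
Weight by the priors:
  w_A·f_A = 0.09 × 0.0525 = 0.004725
  w_B·f_B = 0.42 × 0.0234 = 0.009828
  w_C·f_C = 0.28 × 0.0465 = 0.01302
  w_D·f_D = 0.21 × 0.0588 = 0.012348
Normaliser: 0.004725 + 0.009828 + 0.01302 + 0.012348 = 0.039921
So the posterior for Language B is 0.009828 / 0.039921 ≈ 0.246.

0.246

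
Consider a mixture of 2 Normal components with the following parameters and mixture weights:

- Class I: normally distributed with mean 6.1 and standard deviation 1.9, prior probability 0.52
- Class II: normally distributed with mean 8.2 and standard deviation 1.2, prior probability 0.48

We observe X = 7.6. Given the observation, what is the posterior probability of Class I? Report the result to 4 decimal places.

0.3621

Posterior ∝ prior × likelihood, so P(k | x) ∝ π_k f_k(x); normalise over all components.
Normal densities:
  f_I = 0.15375
  f_II = 0.293388
Prior × likelihood for each component:
  π_I·f_I = 0.52 × 0.15375 = 0.07995
  π_II·f_II = 0.48 × 0.293388 = 0.140826
Evidence: 0.07995 + 0.140826 = 0.220776
So the posterior for Class I is 0.07995 / 0.220776 ≈ 0.3621.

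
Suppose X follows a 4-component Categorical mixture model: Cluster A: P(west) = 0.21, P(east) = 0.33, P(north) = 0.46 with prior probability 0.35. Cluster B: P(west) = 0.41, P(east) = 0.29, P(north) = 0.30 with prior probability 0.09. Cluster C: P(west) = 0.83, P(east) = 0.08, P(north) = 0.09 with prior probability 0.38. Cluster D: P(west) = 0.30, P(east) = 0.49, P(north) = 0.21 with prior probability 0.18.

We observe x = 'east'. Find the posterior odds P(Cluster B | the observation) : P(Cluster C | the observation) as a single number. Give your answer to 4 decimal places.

Posterior odds = (P(Z=i) f_i(x)) / (P(Z=j) f_j(x)); the normalising sum cancels.
Component likelihoods at x = 'east':
  f_A = P(east | comp) = 0.33
  f_B = P(east | comp) = 0.29
  f_C = P(east | comp) = 0.08
  f_D = P(east | comp) = 0.49
0.0261 / 0.0304 ≈ 0.8586

0.8586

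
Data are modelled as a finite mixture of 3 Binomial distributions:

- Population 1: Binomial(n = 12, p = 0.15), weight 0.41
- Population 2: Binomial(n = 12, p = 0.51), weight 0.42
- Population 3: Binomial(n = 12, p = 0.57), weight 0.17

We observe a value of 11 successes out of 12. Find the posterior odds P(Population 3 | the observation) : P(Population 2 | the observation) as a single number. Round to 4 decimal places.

Only the two components matter; the odds are (P(Z=i) f_i(x)) / (P(Z=j) f_j(x)).
Component likelihoods at x = 11 successes out of 12:
  f_1 = C(12,11)·0.15^11·0.85^1 = 12·8.64976e-10·0.85 = 8.82275e-09
  f_2 = C(12,11)·0.51^11·0.49^1 = 12·0.000607116·0.49 = 0.00356984
  f_3 = C(12,11)·0.57^11·0.43^1 = 12·0.00206359·0.43 = 0.0106481
Odds = (0.17/0.42) × (0.0106481/0.00356984) = 0.404762 × 2.9828 ≈ 1.2073

1.2073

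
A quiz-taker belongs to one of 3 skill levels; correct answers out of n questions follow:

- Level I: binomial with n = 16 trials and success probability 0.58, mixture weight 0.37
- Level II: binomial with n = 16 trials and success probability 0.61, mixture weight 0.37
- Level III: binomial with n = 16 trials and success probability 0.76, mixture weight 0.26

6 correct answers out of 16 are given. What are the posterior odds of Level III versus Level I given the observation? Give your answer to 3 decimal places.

0.013

The posterior odds equal the prior odds times the likelihood ratio: (π_i/π_j)·(f_i(x)/f_j(x)).
Component likelihoods at x = 6 correct answers out of 16:
  p_I = C(16,6)·0.58^6·0.42^10 = 8008·0.0380687·0.000170802 = 0.0520697
  p_II = C(16,6)·0.61^6·0.39^10 = 8008·0.0515204·8.14041e-05 = 0.0335853
  p_III = C(16,6)·0.76^6·0.24^10 = 8008·0.1927·6.34034e-07 = 0.000978404
Posterior odds = (π_III·p_III) / (π_I·p_I) = (0.26·0.000978404) / (0.37·0.0520697) = 0.000254385 / 0.0192658 ≈ 0.013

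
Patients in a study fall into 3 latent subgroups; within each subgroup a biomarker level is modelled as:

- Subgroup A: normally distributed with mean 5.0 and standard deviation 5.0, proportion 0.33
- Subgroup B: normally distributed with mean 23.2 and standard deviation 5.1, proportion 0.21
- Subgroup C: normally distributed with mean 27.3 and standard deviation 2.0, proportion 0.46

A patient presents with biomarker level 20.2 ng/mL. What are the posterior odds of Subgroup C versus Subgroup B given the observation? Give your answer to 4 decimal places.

Since P(k|x) ∝ P(Z=k) f_k(x), the posterior odds are P(Z=i) f_i(x) / (P(Z=j) f_j(x)).
Component likelihoods at x = 20.2 ng/mL:
  f_A = (1/(5.0·√(2π)))·exp(−(20.2−5.0)²/(2·5.0²)) = 0.079788·exp(-4.62080) = 0.000785511
  f_B = (1/(5.1·√(2π)))·exp(−(20.2−23.2)²/(2·5.1²)) = 0.078224·exp(-0.17301) = 0.0657964
  f_C = (1/(2.0·√(2π)))·exp(−(20.2−27.3)²/(2·2.0²)) = 0.199471·exp(-6.30125) = 0.000365832
Posterior odds = (P(Z=C)·f_C) / (P(Z=B)·f_B) = (0.46·0.000365832) / (0.21·0.0657964) = 0.000168283 / 0.0138173 ≈ 0.0122

0.0122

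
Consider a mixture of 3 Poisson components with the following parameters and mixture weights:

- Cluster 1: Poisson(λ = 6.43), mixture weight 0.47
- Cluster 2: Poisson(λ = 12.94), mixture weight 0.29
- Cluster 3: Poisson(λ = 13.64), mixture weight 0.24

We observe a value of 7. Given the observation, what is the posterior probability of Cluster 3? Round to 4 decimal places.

0.0610

By Bayes' theorem, P(k | x) = P(Z=k) f_k(x) / Σ_j P(Z=j) f_j(x).
Component likelihoods at x = 7:
  p_1 = 0.145389
  p_2 = 0.0289294
  p_3 = 0.0207727
Multiply by the mixture weights:
  P(Z=1)·p_1 = 0.47 × 0.145389 = 0.068333
  P(Z=2)·p_2 = 0.29 × 0.0289294 = 0.00838951
  P(Z=3)·p_3 = 0.24 × 0.0207727 = 0.00498545
Marginal: 0.068333 + 0.00838951 + 0.00498545 = 0.081708
P(Cluster 3 | 7) ≈ 0.0610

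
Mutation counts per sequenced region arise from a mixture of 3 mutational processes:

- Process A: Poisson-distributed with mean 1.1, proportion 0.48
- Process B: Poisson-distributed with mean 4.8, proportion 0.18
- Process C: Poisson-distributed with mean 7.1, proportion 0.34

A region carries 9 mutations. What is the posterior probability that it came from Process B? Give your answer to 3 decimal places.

Posterior ∝ prior × likelihood, so P(k | x) ∝ P(Z=k) f_k(x); normalise over all components.
Poisson probabilities:
  L_A = e^(−1.1)·1.1^9/9! = 2.16295e-06
  L_B = e^(−4.8)·4.8^9/9! = 0.0306757
  L_C = e^(−7.1)·7.1^9/9! = 0.104249
Prior × likelihood for each component:
  P(Z=A)·L_A = 0.48 × 2.16295e-06 = 1.03822e-06
  P(Z=B)·L_B = 0.18 × 0.0306757 = 0.00552163
  P(Z=C)·L_C = 0.34 × 0.104249 = 0.0354446
Marginal: 1.03822e-06 + 0.00552163 + 0.0354446 = 0.0409673
P(Process B | the observation) = 0.00552163 / 0.0409673 ≈ 0.135

0.135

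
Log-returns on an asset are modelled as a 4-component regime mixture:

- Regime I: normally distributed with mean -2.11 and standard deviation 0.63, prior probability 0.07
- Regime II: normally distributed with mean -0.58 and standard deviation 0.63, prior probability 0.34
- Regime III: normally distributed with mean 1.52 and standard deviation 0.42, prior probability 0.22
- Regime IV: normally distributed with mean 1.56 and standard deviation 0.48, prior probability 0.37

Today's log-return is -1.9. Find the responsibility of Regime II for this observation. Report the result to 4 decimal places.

Posterior ∝ prior × likelihood, so P(k | x) ∝ π_k f_k(x); normalise over all components.
Component likelihoods at x = -1.9:
  L_I = 0.599021
  L_II = 0.0705161
  L_III = 3.79725e-15
  L_IV = 4.33195e-12
Multiply by the mixture weights:
  π_I·L_I = 0.07 × 0.599021 = 0.0419315
  π_II·L_II = 0.34 × 0.0705161 = 0.0239755
  π_III·L_III = 0.22 × 3.79725e-15 = 8.35395e-16
  π_IV·L_IV = 0.37 × 4.33195e-12 = 1.60282e-12
Denominator: 0.0419315 + 0.0239755 + 8.35395e-16 + 1.60282e-12 = 0.0659069
P(Regime II | -1.9) ≈ 0.3638

0.3638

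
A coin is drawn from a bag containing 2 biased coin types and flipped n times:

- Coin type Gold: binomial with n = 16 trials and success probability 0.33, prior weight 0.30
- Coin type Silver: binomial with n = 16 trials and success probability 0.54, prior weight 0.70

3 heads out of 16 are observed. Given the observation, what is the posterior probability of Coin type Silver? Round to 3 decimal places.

Posterior ∝ prior × likelihood, so P(k | x) ∝ π_k f_k(x); normalise over all components.
Component likelihoods at x = 3 heads out of 16:
  p_Gold = 0.110332
  p_Silver = 0.003641
Prior × likelihood for each component:
  π_Gold·p_Gold = 0.30 × 0.110332 = 0.0330997
  π_Silver·p_Silver = 0.70 × 0.003641 = 0.0025487
Normaliser: 0.0330997 + 0.0025487 = 0.0356484
P(Coin type Silver | x) = 0.0025487 / 0.0356484 ≈ 0.071

0.071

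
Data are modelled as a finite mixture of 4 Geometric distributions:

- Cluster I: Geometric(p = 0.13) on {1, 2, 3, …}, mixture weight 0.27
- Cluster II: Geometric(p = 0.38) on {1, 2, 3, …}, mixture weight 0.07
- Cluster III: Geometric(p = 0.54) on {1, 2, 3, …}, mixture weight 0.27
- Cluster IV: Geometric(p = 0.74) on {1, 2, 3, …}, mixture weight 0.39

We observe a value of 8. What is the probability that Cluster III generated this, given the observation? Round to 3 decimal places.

By Bayes' theorem, P(k | x) = w_k f_k(x) / Σ_j w_j f_j(x).
Evaluate each component's likelihood at the observed value:
  p_I = 0.0490431
  p_II = 0.0133821
  p_III = 0.00235342
  p_IV = 5.94354e-05
Unnormalised posteriors:
  w_I·p_I = 0.27 × 0.0490431 = 0.0132416
  w_II·p_II = 0.07 × 0.0133821 = 0.000936749
  w_III·p_III = 0.27 × 0.00235342 = 0.000635422
  w_IV·p_IV = 0.39 × 5.94354e-05 = 2.31798e-05
Sum: 0.0132416 + 0.000936749 + 0.000635422 + 2.31798e-05 = 0.014837
Responsibility of Cluster III: 0.000635422 / 0.014837 ≈ 0.043

0.043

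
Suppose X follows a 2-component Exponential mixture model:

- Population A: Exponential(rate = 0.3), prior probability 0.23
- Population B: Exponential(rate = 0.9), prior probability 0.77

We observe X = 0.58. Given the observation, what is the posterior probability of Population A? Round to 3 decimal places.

0.124

Posterior ∝ prior × likelihood, so P(k | x) ∝ P(Z=k) f_k(x); normalise over all components.
Exponential densities:
  p_A = 0.3·e^(−0.3·0.58) = 0.3·e^(−0.1740) = 0.252089
  p_B = 0.9·e^(−0.9·0.58) = 0.9·e^(−0.5220) = 0.533999
Prior × likelihood for each component:
  P(Z=A)·p_A = 0.23 × 0.252089 = 0.0579805
  P(Z=B)·p_B = 0.77 × 0.533999 = 0.41118
Denominator: 0.0579805 + 0.41118 = 0.46916
So the posterior for Population A is 0.0579805 / 0.46916 ≈ 0.124.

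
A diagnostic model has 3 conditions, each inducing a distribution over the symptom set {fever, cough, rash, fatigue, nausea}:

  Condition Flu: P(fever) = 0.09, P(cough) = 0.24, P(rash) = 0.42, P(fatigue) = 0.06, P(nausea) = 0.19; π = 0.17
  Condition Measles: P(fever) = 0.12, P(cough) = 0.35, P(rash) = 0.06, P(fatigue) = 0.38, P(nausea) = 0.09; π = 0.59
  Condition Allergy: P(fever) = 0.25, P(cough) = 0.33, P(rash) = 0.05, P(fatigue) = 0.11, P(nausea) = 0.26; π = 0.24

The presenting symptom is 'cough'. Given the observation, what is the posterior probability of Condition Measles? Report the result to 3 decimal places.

0.632

Posterior ∝ prior × likelihood, so P(k | x) ∝ π_k f_k(x); normalise over all components.
Evaluate each component's likelihood at the observed value:
  f_Flu = 0.24
  f_Measles = 0.35
  f_Allergy = 0.33
Unnormalised posteriors:
  π_Flu·f_Flu = 0.17 × 0.24 = 0.0408
  π_Measles·f_Measles = 0.59 × 0.35 = 0.2065
  π_Allergy·f_Allergy = 0.24 × 0.33 = 0.0792
Denominator: 0.0408 + 0.2065 + 0.0792 = 0.3265
So the posterior for Condition Measles is 0.2065 / 0.3265 ≈ 0.632.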